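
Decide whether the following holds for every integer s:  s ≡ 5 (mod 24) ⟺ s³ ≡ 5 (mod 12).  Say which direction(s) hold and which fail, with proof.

The forward direction holds; the converse fails.

Forward direction. Suppose s ≡ 5 (mod 24). Then s³ ≡ 5³ = 125 (mod 24), and since 12 ∣ 24, also s³ ≡ 5 (mod 12).

Converse. This fails: take s = 17. Then 17³ = 4913 ≡ 5 (mod 12), yet 17 ≡ 17 (mod 24), not 5.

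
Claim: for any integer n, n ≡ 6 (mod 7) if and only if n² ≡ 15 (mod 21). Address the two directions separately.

(⇒) fails and (⇐) fails.

(⟹) This fails: take n = 13. Then 13 ≡ 6 (mod 7), but 13² = 169 ≡ 1 (mod 21), not 15.

(⟸) This fails: take n = 15. Then 15² = 225 ≡ 15 (mod 21), yet 15 ≡ 1 (mod 7), not 6.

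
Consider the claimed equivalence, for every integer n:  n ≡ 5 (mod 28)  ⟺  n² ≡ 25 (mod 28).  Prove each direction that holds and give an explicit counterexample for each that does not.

The forward direction holds; the converse fails.

(→) Suppose n ≡ 5 (mod 28). Write n = 28j + 5. Then (28j + 5)² = 784j² + 280j + 25 = 28(28j² + 10j) + 25, so n² ≡ 25 (mod 28).

(←) This fails: take n = 9. Then 9² = 81 ≡ 25 (mod 28), yet 9 ≡ 9 (mod 28), not 5.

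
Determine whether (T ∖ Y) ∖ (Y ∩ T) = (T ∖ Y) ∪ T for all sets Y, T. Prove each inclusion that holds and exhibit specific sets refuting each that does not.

(⊆) Let x ∈ (T ∖ Y) ∖ (Y ∩ T). Then x ∈ T and x ∉ Y, from which x ∈ (T ∖ Y) ∪ T.

(⊇) This inclusion fails. Take Y = {1}, T = {1}; then 1 ∈ (T ∖ Y) ∪ T but 1 ∉ (T ∖ Y) ∖ (Y ∩ T).

The sets are not equal: only the forward inclusion holds.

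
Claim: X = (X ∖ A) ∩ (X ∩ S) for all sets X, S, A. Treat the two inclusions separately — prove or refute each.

(⊆) This inclusion fails. Take X = {1}, S = ∅, A = ∅; then 1 ∈ X but 1 ∉ (X ∖ A) ∩ (X ∩ S).

(⊇) Let x ∈ (X ∖ A) ∩ (X ∩ S). Then x ∈ X ∩ S and x ∉ A, from which x ∈ X.

(⊆) fails; (⊇) holds.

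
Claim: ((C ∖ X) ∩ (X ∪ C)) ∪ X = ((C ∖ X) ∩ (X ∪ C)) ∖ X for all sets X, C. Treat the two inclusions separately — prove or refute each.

Only the reverse inclusion holds.

(⟹) This inclusion fails. Take X = {1}, C = ∅; then 1 ∈ ((C ∖ X) ∩ (X ∪ C)) ∪ X but 1 ∉ ((C ∖ X) ∩ (X ∪ C)) ∖ X.

(⟸) Let x ∈ ((C ∖ X) ∩ (X ∪ C)) ∖ X. Then x ∈ C and x ∉ X, from which x ∈ ((C ∖ X) ∩ (X ∪ C)) ∪ X.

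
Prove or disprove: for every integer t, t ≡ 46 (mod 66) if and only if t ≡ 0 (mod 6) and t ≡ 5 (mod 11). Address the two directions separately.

Both directions fail.

(⟹) This fails: t = 46 gives 46 ≡ 46 (mod 66) but 46 ≡ 4 (mod 6), so the conjunction on the right does not hold.

(⟸) This fails: t = 60 satisfies both congruences on the right (60 ≡ 0 mod 6 and 60 ≡ 5 mod 11) yet 60 ≡ 60 (mod 66), not 46.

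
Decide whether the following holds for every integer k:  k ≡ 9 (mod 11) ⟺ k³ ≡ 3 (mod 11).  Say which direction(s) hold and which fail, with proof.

Both implications hold.

(⇒) Suppose k ≡ 9 (mod 11). Write k = 11j + 9. Then (11j + 9)³ = 1331j³ + 3267j² + 2673j + 729 = 11(121j³ + 297j² + 243j + 66) + 3, so k³ ≡ 3 (mod 11).

(⇐) Conversely, suppose k³ ≡ 3 (mod 11). The only residue r in {0, …, 10} with r³ ≡ 3 (mod 11) is r = 9, so k ≡ 9 (mod 11).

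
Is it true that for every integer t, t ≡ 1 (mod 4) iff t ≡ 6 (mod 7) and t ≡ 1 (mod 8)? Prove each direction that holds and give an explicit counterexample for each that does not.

[⇒] This fails: t = 1 gives 1 ≡ 1 (mod 4) but 1 ≡ 1 (mod 7), so the conjunction on the right does not hold.

[⇐] Conversely, if t ≡ 6 (mod 7) and t ≡ 1 (mod 8), then by the Chinese remainder theorem t ≡ 41 (mod 56). Since 41 ≡ 1 (mod 4) and 4 ∣ 56, we get t ≡ 1 (mod 4).

The forward direction fails; the converse holds.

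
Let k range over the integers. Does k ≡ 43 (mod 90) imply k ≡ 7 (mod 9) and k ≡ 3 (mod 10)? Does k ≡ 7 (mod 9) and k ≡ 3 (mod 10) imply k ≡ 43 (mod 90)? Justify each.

Both implications hold.

(⇒) Suppose k ≡ 43 (mod 90); write k = 90j + 43. Since 9 ∣ 90, reducing mod 9 gives k ≡ 43 ≡ 7 (mod 9); since 10 ∣ 90, reducing mod 10 gives k ≡ 43 ≡ 3 (mod 10).

(⇐) Conversely, if k ≡ 7 (mod 9) and k ≡ 3 (mod 10), then by the Chinese remainder theorem k ≡ 43 (mod 90). This is exactly k ≡ 43 (mod 90).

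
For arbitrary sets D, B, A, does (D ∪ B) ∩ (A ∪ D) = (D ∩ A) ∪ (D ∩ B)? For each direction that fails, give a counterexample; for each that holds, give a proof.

(⊆) This inclusion fails. Take D = {1}, B = ∅, A = ∅; then 1 ∈ (D ∪ B) ∩ (A ∪ D) but 1 ∉ (D ∩ A) ∪ (D ∩ B).

(⊇) Let x ∈ (D ∩ A) ∪ (D ∩ B). Then either x ∈ D ∩ B and x ∉ A; or x ∈ D ∩ A and x ∉ B; or x ∈ D ∩ B ∩ A. In each case x ∈ (D ∪ B) ∩ (A ∪ D), so (D ∩ A) ∪ (D ∩ B) ⊆ (D ∪ B) ∩ (A ∪ D).

Only the reverse inclusion holds.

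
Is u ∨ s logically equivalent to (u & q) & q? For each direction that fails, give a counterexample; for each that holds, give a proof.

Converse. Assume the antecedent. If s is true, u ∨ s reduces to true regardless of the other variables. If s is false, the antecedent forces (s = F, u = T, q = T), and u ∨ s holds there. Either way u ∨ s holds.

Forward direction. This fails. Under s = T, u = F, q = F, the left side is true but the right side is false.

Not equivalent: only (⇐) holds.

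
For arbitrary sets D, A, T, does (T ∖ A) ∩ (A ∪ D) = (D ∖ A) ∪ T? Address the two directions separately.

The sets are not equal: only the forward inclusion holds.

Reverse inclusion. This inclusion fails. Take D = {1}, A = ∅, T = ∅; then 1 ∈ (D ∖ A) ∪ T but 1 ∉ (T ∖ A) ∩ (A ∪ D).

Forward inclusion. Let x ∈ (T ∖ A) ∩ (A ∪ D). Then x ∈ D ∩ T and x ∉ A, from which x ∈ (D ∖ A) ∪ T.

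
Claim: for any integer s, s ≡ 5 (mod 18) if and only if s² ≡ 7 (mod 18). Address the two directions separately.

(⇒) holds; (⇐) fails.

Forward direction. Suppose s ≡ 5 (mod 18). Write s = 18j + 5. Then (18j + 5)² = 324j² + 180j + 25 = 18(18j² + 10j + 1) + 7, so s² ≡ 7 (mod 18).

Converse. This fails: take s = 13. Then 13² = 169 ≡ 7 (mod 18), yet 13 ≡ 13 (mod 18), not 5.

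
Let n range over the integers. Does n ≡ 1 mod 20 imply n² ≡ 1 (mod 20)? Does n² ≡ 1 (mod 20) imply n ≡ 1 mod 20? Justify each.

(⇒) Suppose n ≡ 1 mod 20. Write n = 20j + 1. Then (20j + 1)² = 400j² + 40j + 1 = 20(20j² + 2j) + 1, so n² ≡ 1 (mod 20).

(⇐) This fails: take n = 9. Then 9² = 81 ≡ 1 (mod 20), yet 9 ≡ 9 (mod 20), not 1.

(⇒) holds; (⇐) fails.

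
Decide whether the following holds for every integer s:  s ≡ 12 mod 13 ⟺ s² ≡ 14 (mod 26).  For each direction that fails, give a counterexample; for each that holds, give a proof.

Forward direction. This fails: take s = 25. Then 25 ≡ 12 (mod 13), but 25² = 625 ≡ 1 (mod 26), not 14.

Converse. This fails: take s = 14. Then 14² = 196 ≡ 14 (mod 26), yet 14 ≡ 1 (mod 13), not 12.

Neither implication holds.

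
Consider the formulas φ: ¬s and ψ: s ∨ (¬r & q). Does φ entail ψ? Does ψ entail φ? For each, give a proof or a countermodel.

(→) This fails. Under s = F, q = F, r = F, the left side is true but the right side is false.

(←) This fails. Under s = T, q = F, r = F, the left side is false but the right side is true.

(⇒) fails and (⇐) fails.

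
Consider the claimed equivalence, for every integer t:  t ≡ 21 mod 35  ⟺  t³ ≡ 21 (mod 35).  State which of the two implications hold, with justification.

The biconditional holds.

(⟹) Suppose t ≡ 21 mod 35. Write t = 35j + 21. Then (35j + 21)³ = 42875j³ + 77175j² + 46305j + 9261 = 35(1225j³ + 2205j² + 1323j + 264) + 21, so t³ ≡ 21 (mod 35).

(⟸) Conversely, suppose t³ ≡ 21 (mod 35). The only residue r in {0, …, 34} with r³ ≡ 21 (mod 35) is r = 21, so t ≡ 21 (mod 35).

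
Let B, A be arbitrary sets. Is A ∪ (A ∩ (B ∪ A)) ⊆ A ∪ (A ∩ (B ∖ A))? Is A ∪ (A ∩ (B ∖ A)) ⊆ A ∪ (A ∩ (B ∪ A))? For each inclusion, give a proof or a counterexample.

The two sets are equal.

(⟹) Let x ∈ A ∪ (A ∩ (B ∪ A)). Then either x ∈ A and x ∉ B; or x ∈ B ∩ A. In each case x ∈ A ∪ (A ∩ (B ∖ A)), so A ∪ (A ∩ (B ∪ A)) ⊆ A ∪ (A ∩ (B ∖ A)).

(⟸) Let x ∈ A ∪ (A ∩ (B ∖ A)). Then either x ∈ A and x ∉ B; or x ∈ B ∩ A. In each case x ∈ A ∪ (A ∩ (B ∪ A)), so A ∪ (A ∩ (B ∖ A)) ⊆ A ∪ (A ∩ (B ∪ A)).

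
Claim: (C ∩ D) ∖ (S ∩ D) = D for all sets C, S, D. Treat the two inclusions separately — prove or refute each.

(⊆) holds; (⊇) fails.

Forward inclusion. Let x ∈ (C ∩ D) ∖ (S ∩ D). Then x ∈ C ∩ D and x ∉ S, from which x ∈ D.

Reverse inclusion. This inclusion fails. Take C = ∅, S = ∅, D = {1}; then 1 ∈ D but 1 ∉ (C ∩ D) ∖ (S ∩ D).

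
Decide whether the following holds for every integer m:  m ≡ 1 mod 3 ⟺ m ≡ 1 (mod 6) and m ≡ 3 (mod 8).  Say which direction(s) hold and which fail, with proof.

[⇒] This fails: m = 1 gives 1 ≡ 1 (mod 3) but 1 ≡ 1 (mod 8), so the conjunction on the right does not hold.

[⇐] Conversely, if m ≡ 1 (mod 6) and m ≡ 3 (mod 8), then by the Chinese remainder theorem m ≡ 19 (mod 24). Since 19 ≡ 1 (mod 3) and 3 ∣ 24, we get m ≡ 1 (mod 3).

(⇒) fails; (⇐) holds.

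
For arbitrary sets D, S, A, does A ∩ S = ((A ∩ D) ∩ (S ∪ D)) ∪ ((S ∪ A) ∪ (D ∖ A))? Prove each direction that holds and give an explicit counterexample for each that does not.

(⟹) Let x ∈ A ∩ S. Then either x ∈ S ∩ A and x ∉ D; or x ∈ D ∩ S ∩ A. In each case x ∈ ((A ∩ D) ∩ (S ∪ D)) ∪ ((S ∪ A) ∪ (D ∖ A)), so A ∩ S ⊆ ((A ∩ D) ∩ (S ∪ D)) ∪ ((S ∪ A) ∪ (D ∖ A)).

(⟸) This inclusion fails. Take D = {1}, S = ∅, A = ∅; then 1 ∈ ((A ∩ D) ∩ (S ∪ D)) ∪ ((S ∪ A) ∪ (D ∖ A)) but 1 ∉ A ∩ S.

Only the forward inclusion holds.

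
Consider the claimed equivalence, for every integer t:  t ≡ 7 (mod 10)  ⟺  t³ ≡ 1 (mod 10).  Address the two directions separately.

Both directions fail.

(⇒) This fails: take t = 7. Then 7 ≡ 7 (mod 10), but 7³ = 343 ≡ 3 (mod 10), not 1.

(⇐) This fails: take t = 1. Then 1³ = 1 ≡ 1 (mod 10), yet 1 ≡ 1 (mod 10), not 7.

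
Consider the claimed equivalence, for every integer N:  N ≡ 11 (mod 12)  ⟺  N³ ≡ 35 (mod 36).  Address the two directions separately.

Both directions hold.

(→) Suppose N ≡ 11 (mod 12). Working modulo 36, N ∈ {11, 23, 35}; for each such r, r³ ≡ 35 (mod 36).

(←) Conversely, the residues r modulo 36 with r³ ≡ 35 (mod 36) are exactly {11, 23, 35}, and each is ≡ 11 (mod 12).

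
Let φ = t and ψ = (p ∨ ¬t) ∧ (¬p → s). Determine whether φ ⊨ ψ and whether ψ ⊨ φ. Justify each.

Neither direction holds.

Forward direction. This fails. Under p = F, t = T, s = F, the left side is true but the right side is false.

Converse. This fails. Under p = T, t = F, s = F, the left side is false but the right side is true.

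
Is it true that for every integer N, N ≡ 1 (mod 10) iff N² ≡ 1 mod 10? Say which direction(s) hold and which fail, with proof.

(⇒) holds; (⇐) fails.

(←) This fails: take N = 9. Then 9² = 81 ≡ 1 (mod 10), yet 9 ≡ 9 (mod 10), not 1.

(→) Suppose N ≡ 1 (mod 10). Write N = 10j + 1. Then (10j + 1)² = 100j² + 20j + 1 = 10(10j² + 2j) + 1, so N² ≡ 1 (mod 10).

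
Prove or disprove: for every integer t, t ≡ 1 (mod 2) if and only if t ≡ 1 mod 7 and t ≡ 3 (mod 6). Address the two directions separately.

(⇒) fails; (⇐) holds.

(⟹) This fails: t = 1 gives 1 ≡ 1 (mod 2) but 1 ≡ 1 (mod 6), so the conjunction on the right does not hold.

(⟸) Conversely, if t ≡ 1 (mod 7) and t ≡ 3 (mod 6), then by the Chinese remainder theorem t ≡ 15 (mod 42). Since 15 ≡ 1 (mod 2) and 2 ∣ 42, we get t ≡ 1 (mod 2).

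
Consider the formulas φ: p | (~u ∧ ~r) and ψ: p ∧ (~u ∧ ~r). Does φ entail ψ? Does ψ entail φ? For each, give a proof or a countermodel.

Only the converse holds.

(⇒) This fails. Under u = F, r = F, p = F, the left side is true but the right side is false.

(⇐) Assume the antecedent. If u is true, the antecedent cannot hold. If u is false, the antecedent forces (u = F, r = F, p = T), and p | (~u ∧ ~r) holds there. Either way p | (~u ∧ ~r) holds.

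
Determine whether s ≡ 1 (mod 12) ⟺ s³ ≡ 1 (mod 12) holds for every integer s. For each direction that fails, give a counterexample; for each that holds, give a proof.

Both directions hold; the statement is true.

[⇒] Suppose s ≡ 1 (mod 12). Write s = 12j + 1. Then (12j + 1)³ = 1728j³ + 432j² + 36j + 1 = 12(144j³ + 36j² + 3j) + 1, so s³ ≡ 1 (mod 12).

[⇐] Conversely, suppose s³ ≡ 1 (mod 12). The only residue r in {0, …, 11} with r³ ≡ 1 (mod 12) is r = 1, so s ≡ 1 (mod 12).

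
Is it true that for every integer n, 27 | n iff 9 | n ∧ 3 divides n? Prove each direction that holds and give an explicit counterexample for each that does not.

(⟹) If 27 ∣ n, write n = 27q. Since 27 = 3·9, n = 9·(3q), so 9 ∣ n; and since 27 = 9·3, n = 3·(9q), so 3 ∣ n.

(⟸) This fails: take n = 9. Both 9 ∣ 9 and 3 ∣ 9, yet 9 is not a multiple of 27 (since 9 = 0·27 + 9), so 27 ∤ 9.

Only the forward implication holds.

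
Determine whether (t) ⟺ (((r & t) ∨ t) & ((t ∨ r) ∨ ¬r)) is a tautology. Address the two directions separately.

The biconditional holds.

(⟹) Assume the antecedent. If r is true, the antecedent forces (r = T, t = T), and ((r & t) ∨ t) & ((t ∨ r) ∨ ¬r) holds there. If r is false, the antecedent forces (r = F, t = T), and ((r & t) ∨ t) & ((t ∨ r) ∨ ¬r) holds there. Either way ((r & t) ∨ t) & ((t ∨ r) ∨ ¬r) holds.

(⟸) Assume the antecedent. If r is true, the antecedent forces (r = T, t = T), and t holds there. If r is false, the antecedent forces (r = F, t = T), and t holds there. Either way t holds.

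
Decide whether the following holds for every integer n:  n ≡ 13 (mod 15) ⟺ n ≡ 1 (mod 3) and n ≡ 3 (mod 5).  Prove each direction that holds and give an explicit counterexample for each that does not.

The biconditional holds.

(⟹) Suppose n ≡ 13 (mod 15); write n = 15j + 13. Since 3 ∣ 15, reducing mod 3 gives n ≡ 13 ≡ 1 (mod 3); since 5 ∣ 15, reducing mod 5 gives n ≡ 13 ≡ 3 (mod 5).

(⟸) Conversely, if n ≡ 1 (mod 3) and n ≡ 3 (mod 5), then by the Chinese remainder theorem n ≡ 13 (mod 15). This is exactly n ≡ 13 (mod 15).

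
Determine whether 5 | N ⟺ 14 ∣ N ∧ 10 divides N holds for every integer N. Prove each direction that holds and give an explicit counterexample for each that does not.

(⟹) This fails: take N = 5. Certainly 5 ∣ 5, but 14 ∤ 5.

(⟸) Suppose 14 ∣ N and 10 ∣ N. Any common multiple of 14 and 10 is a multiple of their lcm; here lcm(14, 10) = 14·10/gcd(14, 10) = 140/2 = 70, so 70 ∣ N. Since 5 ∣ 70, it follows that 5 ∣ N.

(⇒) fails; (⇐) holds.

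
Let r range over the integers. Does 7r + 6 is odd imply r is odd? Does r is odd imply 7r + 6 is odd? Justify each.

The biconditional holds.

(⟸) Suppose r is odd; write r = 2j + 1. Then 7r + 6 = 7·(2j + 1) + 6 = 2·7j + 13, which is odd.

(⟹) Suppose 7r + 6 is odd. Since 7 is odd, 7r and r have the same parity, so 7r + 6 ≡ r + 6 (mod 2). As 6 is even, 7r + 6 is odd exactly when r is odd. Thus r is odd.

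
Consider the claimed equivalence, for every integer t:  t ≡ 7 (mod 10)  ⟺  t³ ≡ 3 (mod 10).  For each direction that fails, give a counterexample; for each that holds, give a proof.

[⇒] Suppose t ≡ 7 (mod 10). Write t = 10j + 7. Then (10j + 7)³ = 1000j³ + 2100j² + 1470j + 343 = 10(100j³ + 210j² + 147j + 34) + 3, so t³ ≡ 3 (mod 10).

[⇐] For the converse, argue contrapositively. If t ≢ 7 (mod 10), then t is congruent to one of 0, 1, 2, 3, 4, 5, 6, 8, 9 modulo 10, and these give t³ ≡ 0, 1, 8, 7, 4, 5, 6, 2, 9 respectively — never 3.

The biconditional holds.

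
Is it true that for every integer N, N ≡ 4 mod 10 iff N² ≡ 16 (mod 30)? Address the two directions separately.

(⟹) This fails: take N = 24. Then 24 ≡ 4 (mod 10), but 24² = 576 ≡ 6 (mod 30), not 16.

(⟸) This fails: take N = 16. Then 16² = 256 ≡ 16 (mod 30), yet 16 ≡ 6 (mod 10), not 4.

Neither implication holds.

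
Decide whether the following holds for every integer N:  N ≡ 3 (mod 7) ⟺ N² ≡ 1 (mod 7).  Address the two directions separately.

Neither implication holds.

(→) This fails: take N = 3. Then 3 ≡ 3 (mod 7), but 3² = 9 ≡ 2 (mod 7), not 1.

(←) This fails: take N = 1. Then 1² = 1 ≡ 1 (mod 7), yet 1 ≡ 1 (mod 7), not 3.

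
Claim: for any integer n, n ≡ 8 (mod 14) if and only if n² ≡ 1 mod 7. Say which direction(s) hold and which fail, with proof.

Only the forward implication holds.

(⟹) Suppose n ≡ 8 (mod 14). Then n² ≡ 8² = 64 (mod 14), and since 7 ∣ 14, also n² ≡ 1 (mod 7).

(⟸) This fails: take n = 1. Then 1² = 1 ≡ 1 (mod 7), yet 1 ≡ 1 (mod 14), not 8.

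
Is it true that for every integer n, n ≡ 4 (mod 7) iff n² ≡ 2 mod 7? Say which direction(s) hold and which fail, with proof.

(⇒) holds; (⇐) fails.

Forward direction. Suppose n ≡ 4 (mod 7). Write n = 7j + 4. Then (7j + 4)² = 49j² + 56j + 16 = 7(7j² + 8j + 2) + 2, so n² ≡ 2 (mod 7).

Converse. This fails: take n = 3. Then 3² = 9 ≡ 2 (mod 7), yet 3 ≡ 3 (mod 7), not 4.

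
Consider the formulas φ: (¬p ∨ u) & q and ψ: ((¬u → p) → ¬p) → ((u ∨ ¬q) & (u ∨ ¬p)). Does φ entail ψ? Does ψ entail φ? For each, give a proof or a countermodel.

(⇒) fails and (⇐) fails.

(⟹) This fails. Under p = F, q = T, u = F, the left side is true but the right side is false.

(⟸) This fails. Under p = F, q = F, u = F, the left side is false but the right side is true.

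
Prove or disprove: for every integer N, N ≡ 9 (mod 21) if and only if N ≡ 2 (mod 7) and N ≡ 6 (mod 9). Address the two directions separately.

(⇒) fails; (⇐) holds.

(⇒) This fails: N = 9 gives 9 ≡ 9 (mod 21) but 9 ≡ 0 (mod 9), so the conjunction on the right does not hold.

(⇐) Conversely, if N ≡ 2 (mod 7) and N ≡ 6 (mod 9), then by the Chinese remainder theorem N ≡ 51 (mod 63). Since 51 ≡ 9 (mod 21) and 21 ∣ 63, we get N ≡ 9 (mod 21).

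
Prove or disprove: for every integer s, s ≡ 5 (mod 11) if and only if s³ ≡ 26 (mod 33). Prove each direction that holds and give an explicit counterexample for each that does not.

(⇒) fails; (⇐) holds.

[⇒] This fails: take s = 16. Then 16 ≡ 5 (mod 11), but 16³ = 4096 ≡ 4 (mod 33), not 26.

[⇐] Conversely, the residues r modulo 33 with r³ ≡ 26 (mod 33) are exactly {5}, and each is ≡ 5 (mod 11).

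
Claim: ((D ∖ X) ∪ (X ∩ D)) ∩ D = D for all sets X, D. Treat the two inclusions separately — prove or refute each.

The two sets are equal.

(⊆) Let x ∈ ((D ∖ X) ∪ (X ∩ D)) ∩ D. Then either x ∈ D and x ∉ X; or x ∈ X ∩ D. In each case x ∈ D, so ((D ∖ X) ∪ (X ∩ D)) ∩ D ⊆ D.

(⊇) Let x ∈ D. Then either x ∈ D and x ∉ X; or x ∈ X ∩ D. In each case x ∈ ((D ∖ X) ∪ (X ∩ D)) ∩ D, so D ⊆ ((D ∖ X) ∪ (X ∩ D)) ∩ D.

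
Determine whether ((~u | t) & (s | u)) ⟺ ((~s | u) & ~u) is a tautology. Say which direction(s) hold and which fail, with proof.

Neither implication holds.

(⟹) This fails. Under u = T, t = T, s = F, the left side is true but the right side is false.

(⟸) This fails. Under u = F, t = F, s = F, the left side is false but the right side is true.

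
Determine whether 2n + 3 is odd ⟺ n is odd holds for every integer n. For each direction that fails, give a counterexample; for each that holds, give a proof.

The forward direction fails; the converse holds.

(⟹) This fails: take n = 4. Then 2n + 3 = 11, which is odd, yet n = 4 is even, not odd.

(⟸) Suppose n is odd. Since 2 is even, 2n is even for every n, so 2n + 3 has the same parity as 3, which is odd. Hence 2n + 3 is odd.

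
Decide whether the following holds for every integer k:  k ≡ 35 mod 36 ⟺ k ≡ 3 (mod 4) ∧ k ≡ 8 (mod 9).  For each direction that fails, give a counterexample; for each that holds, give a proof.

Equivalent; both directions hold.

Converse. If k ≡ 3 (mod 4) and k ≡ 8 (mod 9), then by the Chinese remainder theorem k ≡ 35 (mod 36). This is exactly k ≡ 35 (mod 36).

Forward direction. Suppose k ≡ 35 (mod 36); write k = 36j + 35. Since 4 ∣ 36, reducing mod 4 gives k ≡ 35 ≡ 3 (mod 4); since 9 ∣ 36, reducing mod 9 gives k ≡ 35 ≡ 8 (mod 9).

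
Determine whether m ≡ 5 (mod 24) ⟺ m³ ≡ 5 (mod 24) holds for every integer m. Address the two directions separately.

[⇐] Suppose m³ ≡ 5 (mod 24). The only residue r in {0, …, 23} with r³ ≡ 5 (mod 24) is r = 5, so m ≡ 5 (mod 24).

[⇒] Suppose m ≡ 5 (mod 24). Write m = 24j + 5. Then (24j + 5)³ = 13824j³ + 8640j² + 1800j + 125 = 24(576j³ + 360j² + 75j + 5) + 5, so m³ ≡ 5 (mod 24).

Both directions hold.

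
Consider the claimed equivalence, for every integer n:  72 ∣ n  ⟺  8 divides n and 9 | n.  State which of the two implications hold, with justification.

(→) If 72 ∣ n, write n = 72q. Since 72 = 9·8, n = 8·(9q), so 8 ∣ n; and since 72 = 8·9, n = 9·(8q), so 9 ∣ n.

(←) Suppose 8 ∣ n and 9 ∣ n. Any common multiple of 8 and 9 is a multiple of their lcm; here gcd(8, 9) = 1, so lcm(8, 9) = 8·9 = 72, so 72 ∣ n.

Equivalent; both directions hold.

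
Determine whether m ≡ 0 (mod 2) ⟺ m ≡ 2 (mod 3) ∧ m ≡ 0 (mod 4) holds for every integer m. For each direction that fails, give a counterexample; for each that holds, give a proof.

Not equivalent: only (⇐) holds.

(⟹) This fails: m = 0 gives 0 ≡ 0 (mod 2) but 0 ≡ 0 (mod 3), so the conjunction on the right does not hold.

(⟸) Conversely, if m ≡ 2 (mod 3) and m ≡ 0 (mod 4), then by the Chinese remainder theorem m ≡ 8 (mod 12). Since 8 ≡ 0 (mod 2) and 2 ∣ 12, we get m ≡ 0 (mod 2).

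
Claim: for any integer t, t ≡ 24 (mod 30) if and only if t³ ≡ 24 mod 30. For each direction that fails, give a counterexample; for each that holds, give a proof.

Forward direction. Suppose t ≡ 24 (mod 30). Write t = 30j + 24. Then (30j + 24)³ = 27000j³ + 64800j² + 51840j + 13824 = 30(900j³ + 2160j² + 1728j + 460) + 24, so t³ ≡ 24 (mod 30).

Converse. Suppose t³ ≡ 24 (mod 30). The only residue r in {0, …, 29} with r³ ≡ 24 (mod 30) is r = 24, so t ≡ 24 (mod 30).

Both directions hold.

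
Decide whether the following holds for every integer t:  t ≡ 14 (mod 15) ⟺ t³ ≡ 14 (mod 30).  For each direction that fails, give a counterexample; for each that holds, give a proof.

[⇒] This fails: take t = 29. Then 29 ≡ 14 (mod 15), but 29³ = 24389 ≡ 29 (mod 30), not 14.

[⇐] Conversely, the residues r modulo 30 with r³ ≡ 14 (mod 30) are exactly {14}, and each is ≡ 14 (mod 15).

Only the reverse direction holds.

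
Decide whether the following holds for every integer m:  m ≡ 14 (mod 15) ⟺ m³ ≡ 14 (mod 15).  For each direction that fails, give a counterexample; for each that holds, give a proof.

(⟸) Suppose m³ ≡ 14 (mod 15). The only residue r in {0, …, 14} with r³ ≡ 14 (mod 15) is r = 14, so m ≡ 14 (mod 15).

(⟹) Suppose m ≡ 14 (mod 15). Write m = 15j + 14. Then (15j + 14)³ = 3375j³ + 9450j² + 8820j + 2744 = 15(225j³ + 630j² + 588j + 182) + 14, so m³ ≡ 14 (mod 15).

The biconditional holds.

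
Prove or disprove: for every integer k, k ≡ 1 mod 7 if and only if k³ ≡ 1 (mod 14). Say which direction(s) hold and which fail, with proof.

(⇒) fails and (⇐) fails.

Forward direction. This fails: take k = 8. Then 8 ≡ 1 (mod 7), but 8³ = 512 ≡ 8 (mod 14), not 1.

Converse. This fails: take k = 9. Then 9³ = 729 ≡ 1 (mod 14), yet 9 ≡ 2 (mod 7), not 1.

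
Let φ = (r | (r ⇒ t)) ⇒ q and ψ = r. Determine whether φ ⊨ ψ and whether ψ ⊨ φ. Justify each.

Neither direction holds.

(⇒) This fails. Under t = F, r = F, q = T, the left side is true but the right side is false.

(⇐) This fails. Under t = F, r = T, q = F, the left side is false but the right side is true.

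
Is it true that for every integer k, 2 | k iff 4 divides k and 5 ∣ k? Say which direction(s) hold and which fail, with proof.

(⇒) fails; (⇐) holds.

Converse. Suppose 4 ∣ k and 5 ∣ k. Any common multiple of 4 and 5 is a multiple of their lcm; here gcd(4, 5) = 1, so lcm(4, 5) = 4·5 = 20, so 20 ∣ k. Since 2 ∣ 20, it follows that 2 ∣ k.

Forward direction. This fails: take k = 2. Certainly 2 ∣ 2, but 4 ∤ 2.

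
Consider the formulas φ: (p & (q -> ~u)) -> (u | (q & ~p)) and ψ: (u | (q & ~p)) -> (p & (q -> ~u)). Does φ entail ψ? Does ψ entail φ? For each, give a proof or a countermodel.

(⟹) This fails. Under u = T, q = F, p = F, the left side is true but the right side is false.

(⟸) This fails. Under u = F, q = F, p = T, the left side is false but the right side is true.

Neither implication holds.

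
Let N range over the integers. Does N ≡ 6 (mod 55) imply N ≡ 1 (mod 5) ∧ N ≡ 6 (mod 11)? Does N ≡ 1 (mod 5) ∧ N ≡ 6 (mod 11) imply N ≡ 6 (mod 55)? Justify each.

Both directions hold.

(→) Suppose N ≡ 6 (mod 55); write N = 55j + 6. Since 5 ∣ 55, reducing mod 5 gives N ≡ 6 ≡ 1 (mod 5); since 11 ∣ 55, reducing mod 11 gives N ≡ 6 (mod 11).

(←) Conversely, if N ≡ 1 (mod 5) and N ≡ 6 (mod 11), then by the Chinese remainder theorem N ≡ 6 (mod 55). This is exactly N ≡ 6 (mod 55).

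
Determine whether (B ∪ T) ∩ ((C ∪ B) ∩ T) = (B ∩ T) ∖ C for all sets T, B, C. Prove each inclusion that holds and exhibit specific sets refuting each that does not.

(⊆) This inclusion fails. Take T = {1}, B = ∅, C = {1}; then 1 ∈ (B ∪ T) ∩ ((C ∪ B) ∩ T) but 1 ∉ (B ∩ T) ∖ C.

(⊇) Let x ∈ (B ∩ T) ∖ C. Then x ∈ T ∩ B and x ∉ C, from which x ∈ (B ∪ T) ∩ ((C ∪ B) ∩ T).

Only the reverse inclusion holds.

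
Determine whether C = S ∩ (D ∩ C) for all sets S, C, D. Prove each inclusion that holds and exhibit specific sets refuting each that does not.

The sets are not equal: only the reverse inclusion holds.

(⊆) This inclusion fails. Take S = ∅, C = {1}, D = ∅; then 1 ∈ C but 1 ∉ S ∩ (D ∩ C).

(⊇) Let x ∈ S ∩ (D ∩ C). Then x ∈ S ∩ C ∩ D, from which x ∈ C.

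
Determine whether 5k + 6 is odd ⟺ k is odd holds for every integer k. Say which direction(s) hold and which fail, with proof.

(⟹) Suppose 5k + 6 is odd. Since 5 is odd, 5k and k have the same parity, so 5k + 6 ≡ k + 6 (mod 2). As 6 is even, 5k + 6 is odd exactly when k is odd. Thus k is odd.

(⟸) Conversely, suppose k is odd; write k = 2j + 1. Then 5k + 6 = 5·(2j + 1) + 6 = 2·5j + 11, which is odd.

The biconditional holds.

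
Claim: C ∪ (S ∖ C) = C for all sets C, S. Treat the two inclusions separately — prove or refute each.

Only the reverse inclusion holds.

(⟹) This inclusion fails. Take C = ∅, S = {1}; then 1 ∈ C ∪ (S ∖ C) but 1 ∉ C.

(⟸) Let x ∈ C. Then either x ∈ C and x ∉ S; or x ∈ C ∩ S. In each case x ∈ C ∪ (S ∖ C), so C ⊆ C ∪ (S ∖ C).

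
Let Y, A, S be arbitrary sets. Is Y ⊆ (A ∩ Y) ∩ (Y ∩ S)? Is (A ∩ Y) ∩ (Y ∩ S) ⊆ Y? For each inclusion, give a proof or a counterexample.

Reverse inclusion. Let x ∈ (A ∩ Y) ∩ (Y ∩ S). Then x ∈ Y ∩ A ∩ S, from which x ∈ Y.

Forward inclusion. This inclusion fails. Take Y = {1}, A = ∅, S = ∅; then 1 ∈ Y but 1 ∉ (A ∩ Y) ∩ (Y ∩ S).

Only the reverse inclusion holds.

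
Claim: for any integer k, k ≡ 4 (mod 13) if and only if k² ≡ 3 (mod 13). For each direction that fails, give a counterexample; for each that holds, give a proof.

(→) Suppose k ≡ 4 (mod 13). Write k = 13j + 4. Then (13j + 4)² = 169j² + 104j + 16 = 13(13j² + 8j + 1) + 3, so k² ≡ 3 (mod 13).

(←) This fails: take k = 9. Then 9² = 81 ≡ 3 (mod 13), yet 9 ≡ 9 (mod 13), not 4.

Only the forward implication holds.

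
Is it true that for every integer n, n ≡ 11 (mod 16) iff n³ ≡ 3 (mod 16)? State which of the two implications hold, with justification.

(⇒) Suppose n ≡ 11 (mod 16). Write n = 16j + 11. Then (16j + 11)³ = 4096j³ + 8448j² + 5808j + 1331 = 16(256j³ + 528j² + 363j + 83) + 3, so n³ ≡ 3 (mod 16).

(⇐) Conversely, suppose n³ ≡ 3 (mod 16). The only residue r in {0, …, 15} with r³ ≡ 3 (mod 16) is r = 11, so n ≡ 11 (mod 16).

Both directions hold; the statement is true.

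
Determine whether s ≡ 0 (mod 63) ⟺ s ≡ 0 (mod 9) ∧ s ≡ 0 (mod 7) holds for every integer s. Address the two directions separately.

Both directions hold; the statement is true.

(⟹) Suppose s ≡ 0 (mod 63); write s = 63j + 0. Since 9 ∣ 63, reducing mod 9 gives s ≡ 0 (mod 9); since 7 ∣ 63, reducing mod 7 gives s ≡ 0 (mod 7).

(⟸) Conversely, if s ≡ 0 (mod 9) and s ≡ 0 (mod 7), then by the Chinese remainder theorem s ≡ 0 (mod 63). This is exactly s ≡ 0 (mod 63).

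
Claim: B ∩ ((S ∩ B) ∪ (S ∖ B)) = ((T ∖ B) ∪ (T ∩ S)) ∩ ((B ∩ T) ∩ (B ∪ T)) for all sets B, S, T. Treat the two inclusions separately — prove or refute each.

(⊆) This inclusion fails. Take B = {1}, S = {1}, T = ∅; then 1 ∈ B ∩ ((S ∩ B) ∪ (S ∖ B)) but 1 ∉ ((T ∖ B) ∪ (T ∩ S)) ∩ ((B ∩ T) ∩ (B ∪ T)).

(⊇) Let x ∈ ((T ∖ B) ∪ (T ∩ S)) ∩ ((B ∩ T) ∩ (B ∪ T)). Then x ∈ B ∩ S ∩ T, from which x ∈ B ∩ ((S ∩ B) ∪ (S ∖ B)).

Only the reverse inclusion holds.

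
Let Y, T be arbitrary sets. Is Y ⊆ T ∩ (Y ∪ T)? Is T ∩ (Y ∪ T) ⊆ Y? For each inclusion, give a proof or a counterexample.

Forward inclusion. This inclusion fails. Take Y = {1}, T = ∅; then 1 ∈ Y but 1 ∉ T ∩ (Y ∪ T).

Reverse inclusion. This inclusion fails. Take Y = ∅, T = {1}; then 1 ∈ T ∩ (Y ∪ T) but 1 ∉ Y.

Both inclusions fail.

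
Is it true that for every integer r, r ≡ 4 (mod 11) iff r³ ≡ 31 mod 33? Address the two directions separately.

(→) This fails: take r = 15. Then 15 ≡ 4 (mod 11), but 15³ = 3375 ≡ 9 (mod 33), not 31.

(←) Conversely, the residues r modulo 33 with r³ ≡ 31 (mod 33) are exactly {4}, and each is ≡ 4 (mod 11).

Only the converse holds.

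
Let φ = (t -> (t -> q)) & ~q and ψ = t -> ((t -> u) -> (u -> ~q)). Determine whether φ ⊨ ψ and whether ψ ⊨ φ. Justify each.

Only the forward direction holds.

(→) Assume the antecedent. If t is true, the antecedent cannot hold. If t is false, t -> ((t -> u) -> (u -> ~q)) reduces to true regardless of the other variables. Either way t -> ((t -> u) -> (u -> ~q)) holds.

(←) This fails. Under t = T, u = F, q = F, the left side is false but the right side is true.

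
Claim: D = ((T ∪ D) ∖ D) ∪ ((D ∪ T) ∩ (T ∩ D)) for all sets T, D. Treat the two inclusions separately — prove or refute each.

Neither inclusion holds.

(⊆) This inclusion fails. Take T = ∅, D = {1}; then 1 ∈ D but 1 ∉ ((T ∪ D) ∖ D) ∪ ((D ∪ T) ∩ (T ∩ D)).

(⊇) This inclusion fails. Take T = {1}, D = ∅; then 1 ∈ ((T ∪ D) ∖ D) ∪ ((D ∪ T) ∩ (T ∩ D)) but 1 ∉ D.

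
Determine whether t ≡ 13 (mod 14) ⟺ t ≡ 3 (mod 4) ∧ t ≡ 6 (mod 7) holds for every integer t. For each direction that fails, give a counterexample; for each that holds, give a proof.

Not equivalent: only (⇐) holds.

[⇒] This fails: t = 13 gives 13 ≡ 13 (mod 14) but 13 ≡ 1 (mod 4), so the conjunction on the right does not hold.

[⇐] Conversely, if t ≡ 3 (mod 4) and t ≡ 6 (mod 7), then by the Chinese remainder theorem t ≡ 27 (mod 28). Since 27 ≡ 13 (mod 14) and 14 ∣ 28, we get t ≡ 13 (mod 14).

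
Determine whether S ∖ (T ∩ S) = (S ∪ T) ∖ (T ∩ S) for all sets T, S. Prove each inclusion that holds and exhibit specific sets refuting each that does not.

(⟹) Let x ∈ S ∖ (T ∩ S). Then x ∈ S and x ∉ T, from which x ∈ (S ∪ T) ∖ (T ∩ S).

(⟸) This inclusion fails. Take T = {1}, S = ∅; then 1 ∈ (S ∪ T) ∖ (T ∩ S) but 1 ∉ S ∖ (T ∩ S).

Only the forward inclusion holds.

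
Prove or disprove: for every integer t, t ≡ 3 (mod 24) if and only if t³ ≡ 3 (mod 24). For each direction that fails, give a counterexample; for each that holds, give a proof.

The biconditional holds.

Forward direction. Suppose t ≡ 3 (mod 24). Write t = 24j + 3. Then (24j + 3)³ = 13824j³ + 5184j² + 648j + 27 = 24(576j³ + 216j² + 27j + 1) + 3, so t³ ≡ 3 (mod 24).

Converse. Suppose t³ ≡ 3 (mod 24). The only residue r in {0, …, 23} with r³ ≡ 3 (mod 24) is r = 3, so t ≡ 3 (mod 24).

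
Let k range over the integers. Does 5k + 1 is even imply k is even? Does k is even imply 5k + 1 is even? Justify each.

(⇒) fails and (⇐) fails.

[⇒] This fails: k = 7 gives 5k + 1 = 36, which is even, but 7 is odd, not even.

[⇐] This also fails: k = 4 is even, but 5k + 1 = 21 is odd, not even.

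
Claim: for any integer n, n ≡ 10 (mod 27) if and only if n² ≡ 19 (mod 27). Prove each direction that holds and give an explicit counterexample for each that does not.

Not equivalent: only (⇒) holds.

(→) Suppose n ≡ 10 (mod 27). Write n = 27j + 10. Then (27j + 10)² = 729j² + 540j + 100 = 27(27j² + 20j + 3) + 19, so n² ≡ 19 (mod 27).

(←) This fails: take n = 17. Then 17² = 289 ≡ 19 (mod 27), yet 17 ≡ 17 (mod 27), not 10.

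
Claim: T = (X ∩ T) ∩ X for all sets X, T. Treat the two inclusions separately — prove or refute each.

(⟹) This inclusion fails. Take X = ∅, T = {1}; then 1 ∈ T but 1 ∉ (X ∩ T) ∩ X.

(⟸) Let x ∈ (X ∩ T) ∩ X. Then x ∈ X ∩ T, from which x ∈ T.

The sets are not equal: only the reverse inclusion holds.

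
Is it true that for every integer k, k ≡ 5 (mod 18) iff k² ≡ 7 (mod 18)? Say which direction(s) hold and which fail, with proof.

Forward direction. Suppose k ≡ 5 (mod 18). Write k = 18j + 5. Then (18j + 5)² = 324j² + 180j + 25 = 18(18j² + 10j + 1) + 7, so k² ≡ 7 (mod 18).

Converse. This fails: take k = 13. Then 13² = 169 ≡ 7 (mod 18), yet 13 ≡ 13 (mod 18), not 5.

The forward direction holds; the converse fails.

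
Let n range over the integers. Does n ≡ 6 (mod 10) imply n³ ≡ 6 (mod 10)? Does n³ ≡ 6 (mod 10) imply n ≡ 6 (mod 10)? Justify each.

Both directions hold; the statement is true.

Converse. For the converse, argue contrapositively. If n ≢ 6 (mod 10), then n is congruent to one of 0, 1, 2, 3, 4, 5, 7, 8, 9 modulo 10, and these give n³ ≡ 0, 1, 8, 7, 4, 5, 3, 2, 9 respectively — never 6.

Forward direction. Suppose n ≡ 6 (mod 10). Write n = 10j + 6. Then (10j + 6)³ = 1000j³ + 1800j² + 1080j + 216 = 10(100j³ + 180j² + 108j + 21) + 6, so n³ ≡ 6 (mod 10).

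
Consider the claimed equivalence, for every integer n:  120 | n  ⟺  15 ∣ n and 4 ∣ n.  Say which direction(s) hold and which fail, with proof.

Only the forward implication holds.

(⟹) If 120 ∣ n, write n = 120q. Since 120 = 8·15, n = 15·(8q), so 15 ∣ n; and since 120 = 30·4, n = 4·(30q), so 4 ∣ n.

(⟸) This fails: take n = 60. Both 15 ∣ 60 and 4 ∣ 60, yet 60 is not a multiple of 120 (since 60 = 0·120 + 60), so 120 ∤ 60.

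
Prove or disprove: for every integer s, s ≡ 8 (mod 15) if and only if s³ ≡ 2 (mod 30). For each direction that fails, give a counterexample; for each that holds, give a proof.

(⇒) fails; (⇐) holds.

Converse. The residues r modulo 30 with r³ ≡ 2 (mod 30) are exactly {8}, and each is ≡ 8 (mod 15).

Forward direction. This fails: take s = 23. Then 23 ≡ 8 (mod 15), but 23³ = 12167 ≡ 17 (mod 30), not 2.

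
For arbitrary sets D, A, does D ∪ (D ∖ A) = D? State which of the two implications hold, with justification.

Forward inclusion. Let x ∈ D ∪ (D ∖ A). Then either x ∈ D and x ∉ A; or x ∈ D ∩ A. In each case x ∈ D, so D ∪ (D ∖ A) ⊆ D.

Reverse inclusion. Let x ∈ D. Then either x ∈ D and x ∉ A; or x ∈ D ∩ A. In each case x ∈ D ∪ (D ∖ A), so D ⊆ D ∪ (D ∖ A).

The two sets are equal.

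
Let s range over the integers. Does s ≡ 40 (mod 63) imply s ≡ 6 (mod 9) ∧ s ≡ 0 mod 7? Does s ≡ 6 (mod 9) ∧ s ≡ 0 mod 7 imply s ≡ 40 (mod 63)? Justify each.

Both directions fail.

Forward direction. This fails: s = 40 gives 40 ≡ 40 (mod 63) but 40 ≡ 4 (mod 9), so the conjunction on the right does not hold.

Converse. This fails: s = 42 satisfies both congruences on the right (42 ≡ 6 mod 9 and 42 ≡ 0 mod 7) yet 42 ≡ 42 (mod 63), not 40.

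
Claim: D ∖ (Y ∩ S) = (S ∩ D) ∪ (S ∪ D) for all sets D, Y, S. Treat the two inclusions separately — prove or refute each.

Forward inclusion. Let x ∈ D ∖ (Y ∩ S). Then either x ∈ D and x ∉ Y, S; or x ∈ D ∩ Y and x ∉ S; or x ∈ D ∩ S and x ∉ Y. In each case x ∈ (S ∩ D) ∪ (S ∪ D), so D ∖ (Y ∩ S) ⊆ (S ∩ D) ∪ (S ∪ D).

Reverse inclusion. This inclusion fails. Take D = ∅, Y = ∅, S = {1}; then 1 ∈ (S ∩ D) ∪ (S ∪ D) but 1 ∉ D ∖ (Y ∩ S).

(⊆) holds; (⊇) fails.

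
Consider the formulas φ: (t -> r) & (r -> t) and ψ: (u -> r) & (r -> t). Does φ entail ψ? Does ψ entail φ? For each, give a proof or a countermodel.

Both directions fail.

(→) This fails. Under r = F, t = F, u = T, the left side is true but the right side is false.

(←) This fails. Under r = F, t = T, u = F, the left side is false but the right side is true.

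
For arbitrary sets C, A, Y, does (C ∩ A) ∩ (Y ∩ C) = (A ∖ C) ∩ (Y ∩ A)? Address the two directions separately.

Both inclusions fail.

(⟹) This inclusion fails. Take C = {1}, A = {1}, Y = {1}; then 1 ∈ (C ∩ A) ∩ (Y ∩ C) but 1 ∉ (A ∖ C) ∩ (Y ∩ A).

(⟸) This inclusion fails. Take C = ∅, A = {1}, Y = {1}; then 1 ∈ (A ∖ C) ∩ (Y ∩ A) but 1 ∉ (C ∩ A) ∩ (Y ∩ C).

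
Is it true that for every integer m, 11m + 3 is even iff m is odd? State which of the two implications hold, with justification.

Both directions hold; the statement is true.

[⇐] Suppose m is odd; write m = 2j + 1. Then 11m + 3 = 11·(2j + 1) + 3 = 2·11j + 14, which is even.

[⇒] Suppose 11m + 3 is even. Since 11 is odd, 11m and m have the same parity, so 11m + 3 ≡ m + 3 (mod 2). As 3 is odd, 11m + 3 is even exactly when m is odd. Thus m is odd.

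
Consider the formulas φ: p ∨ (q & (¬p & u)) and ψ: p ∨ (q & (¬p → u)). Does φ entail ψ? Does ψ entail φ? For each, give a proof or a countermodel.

[⇐] Assume the antecedent. If p is true, p ∨ (q & (¬p & u)) reduces to true regardless of the other variables. If p is false, the antecedent forces (p = F, u = T, q = T), and p ∨ (q & (¬p & u)) holds there. Either way p ∨ (q & (¬p & u)) holds.

[⇒] Assume the antecedent. If p is true, p ∨ (q & (¬p → u)) reduces to true regardless of the other variables. If p is false, the antecedent forces (p = F, u = T, q = T), and p ∨ (q & (¬p → u)) holds there. Either way p ∨ (q & (¬p → u)) holds.

Both directions hold; the statement is true.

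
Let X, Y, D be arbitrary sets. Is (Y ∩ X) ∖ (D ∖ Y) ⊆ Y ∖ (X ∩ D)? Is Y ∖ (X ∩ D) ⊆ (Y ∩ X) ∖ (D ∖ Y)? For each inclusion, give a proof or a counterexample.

Neither inclusion holds.

(⟹) This inclusion fails. Take X = {1}, Y = {1}, D = {1}; then 1 ∈ (Y ∩ X) ∖ (D ∖ Y) but 1 ∉ Y ∖ (X ∩ D).

(⟸) This inclusion fails. Take X = ∅, Y = {1}, D = ∅; then 1 ∈ Y ∖ (X ∩ D) but 1 ∉ (Y ∩ X) ∖ (D ∖ Y).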